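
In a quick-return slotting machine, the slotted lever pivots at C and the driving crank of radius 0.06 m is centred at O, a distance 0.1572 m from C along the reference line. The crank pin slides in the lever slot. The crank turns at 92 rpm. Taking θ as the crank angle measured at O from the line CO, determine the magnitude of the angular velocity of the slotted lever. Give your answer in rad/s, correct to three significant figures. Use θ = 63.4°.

ω = 9.634 rad/s (from 92 rpm).
Crank pin A relative to C: A = (d + r cosθ, r sinθ); lever angle φ = atan2(r sinθ, d + r cosθ).
Differentiating tanφ: φ̇ = rω(d cosθ + r)/(d² + r² + 2dr cosθ).
d² + r² + 2dr cosθ = |CA|² = 0.0367584 m²;  d cosθ + r = +0.13039 m.
|ω_lever| = |0.06·9.634·+0.13039| / 0.0367584 = 2.0504 rad/s.

2.05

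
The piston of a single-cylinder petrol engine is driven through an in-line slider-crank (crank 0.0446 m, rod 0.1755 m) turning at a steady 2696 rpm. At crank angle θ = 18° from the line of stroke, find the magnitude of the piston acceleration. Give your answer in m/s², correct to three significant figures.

4120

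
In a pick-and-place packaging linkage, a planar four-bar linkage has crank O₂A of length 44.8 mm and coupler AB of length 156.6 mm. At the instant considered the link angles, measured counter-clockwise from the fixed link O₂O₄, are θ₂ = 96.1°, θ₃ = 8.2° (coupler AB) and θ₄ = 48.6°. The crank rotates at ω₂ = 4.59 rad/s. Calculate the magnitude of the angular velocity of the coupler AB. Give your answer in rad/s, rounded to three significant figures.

1.49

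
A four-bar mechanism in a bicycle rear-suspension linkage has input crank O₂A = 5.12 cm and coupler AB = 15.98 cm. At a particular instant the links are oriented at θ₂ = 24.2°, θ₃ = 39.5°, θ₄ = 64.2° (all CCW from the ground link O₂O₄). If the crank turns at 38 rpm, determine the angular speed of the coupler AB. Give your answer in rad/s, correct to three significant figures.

1.96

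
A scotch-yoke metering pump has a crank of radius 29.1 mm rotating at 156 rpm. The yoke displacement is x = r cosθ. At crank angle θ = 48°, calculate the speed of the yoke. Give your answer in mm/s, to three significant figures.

353

ω = 16.34 rad/s (from 156 rpm).
x = r cosθ ⇒ ẋ = −rω sinθ.
|v| = rω|sinθ| = 0.0291·16.34·|sin 48°| = 0.35328 m/s = 353.28 mm/s.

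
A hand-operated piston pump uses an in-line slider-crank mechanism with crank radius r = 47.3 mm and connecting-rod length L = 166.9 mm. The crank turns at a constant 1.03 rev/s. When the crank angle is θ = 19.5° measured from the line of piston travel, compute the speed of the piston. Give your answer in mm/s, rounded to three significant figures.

ω = 2π·1.03 = 6.472 rad/s
For an in-line slider-crank, x = r cosθ + √(L² − r² sin²θ), so v = −rω sinθ·[1 + r cosθ/√(L² − r² sin²θ)].
With r = 0.0473 m, L = 0.1669 m, θ = 19.5°: √(L² − r² sin²θ) = 0.16615 m.
v = −0.0473·6.472·0.33381·[1 + 0.0473·0.94264/0.16615] = -0.1296 m/s.
|v| = 0.1296 m/s = 129.6 mm/s.

130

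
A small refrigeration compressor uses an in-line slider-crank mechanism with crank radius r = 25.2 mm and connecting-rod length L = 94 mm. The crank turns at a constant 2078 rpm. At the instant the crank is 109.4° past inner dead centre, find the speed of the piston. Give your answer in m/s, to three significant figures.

4.70

ω = 2π·2078/60 = 217.6 rad/s
For an in-line slider-crank, x = r cosθ + √(L² − r² sin²θ), so v = −rω sinθ·[1 + r cosθ/√(L² − r² sin²θ)].
With r = 0.0252 m, L = 0.094 m, θ = 109.4°: √(L² − r² sin²θ) = 0.090945 m.
v = −0.0252·217.6·0.94322·[1 + 0.0252·-0.33216/0.090945] = -4.6963 m/s.
|v| = 4.6963 m/s.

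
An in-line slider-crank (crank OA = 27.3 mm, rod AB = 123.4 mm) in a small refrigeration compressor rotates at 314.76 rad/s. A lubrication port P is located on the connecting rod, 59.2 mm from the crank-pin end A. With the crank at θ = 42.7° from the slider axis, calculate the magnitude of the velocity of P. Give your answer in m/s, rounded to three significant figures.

ω = 314.8 rad/s.  Crank-pin speed |V_A| = rω = 8.5929 m/s, perpendicular to OA.
Rod angle: sinφ = −(r/L) sinθ ⇒ φ = -8.629°; ω_rod = −rω cosθ/√(L²−r²sin²θ) = -51.762 rad/s.
V_P = V_A + ω_rod × AP, with AP = 0.0592 m along the rod.
Components: V_Px = −rω sinθ − a·ω_rod·sinφ = -6.2871 m/s;  V_Py = rω cosθ + a·ω_rod·cosφ = +3.2855 m/s.
|V_P| = √(V_Px² + V_Py²) = 7.0938 m/s.

7.09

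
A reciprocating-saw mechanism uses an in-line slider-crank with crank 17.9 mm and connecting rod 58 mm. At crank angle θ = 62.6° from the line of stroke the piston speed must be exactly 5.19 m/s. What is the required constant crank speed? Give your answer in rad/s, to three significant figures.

285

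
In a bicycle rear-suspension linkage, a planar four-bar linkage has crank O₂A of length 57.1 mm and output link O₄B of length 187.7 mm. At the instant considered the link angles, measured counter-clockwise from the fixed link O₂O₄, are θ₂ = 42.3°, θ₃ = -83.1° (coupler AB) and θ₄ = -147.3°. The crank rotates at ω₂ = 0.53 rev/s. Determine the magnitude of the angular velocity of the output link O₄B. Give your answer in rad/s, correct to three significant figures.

0.917

ω₂ = 3.33 rad/s (from 0.53 rev/s).
Differentiating the loop-closure r₂e^{iθ₂}+r₃e^{iθ₃}=r₁+r₄e^{iθ₄} gives r₂ω₂e^{iθ₂}+r₃ω₃e^{iθ₃}=r₄ω₄e^{iθ₄}.
Eliminating the other unknown: ω₄ = r₂ω₂ sin(θ₂−θ₃) / [r₄ sin(θ₄−θ₃)].
Numerator sine = +0.81513; denominator sine = -0.90032.
Result = 0.0571·3.33·(+0.81513) / (0.1877·(-0.90032)) = -0.91719 rad/s; magnitude 0.91719 rad/s.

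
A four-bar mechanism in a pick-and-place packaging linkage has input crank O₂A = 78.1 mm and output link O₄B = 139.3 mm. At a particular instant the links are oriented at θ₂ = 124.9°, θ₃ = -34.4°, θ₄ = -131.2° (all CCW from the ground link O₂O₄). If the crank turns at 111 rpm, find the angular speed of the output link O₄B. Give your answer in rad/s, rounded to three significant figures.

2.32

ω₂ = 11.62 rad/s (from 111 rpm).
Differentiating the loop-closure r₂e^{iθ₂}+r₃e^{iθ₃}=r₁+r₄e^{iθ₄} gives r₂ω₂e^{iθ₂}+r₃ω₃e^{iθ₃}=r₄ω₄e^{iθ₄}.
Eliminating the other unknown: ω₄ = r₂ω₂ sin(θ₂−θ₃) / [r₄ sin(θ₄−θ₃)].
Numerator sine = +0.35347; denominator sine = -0.99297.
Result = 0.0781·11.62·(+0.35347) / (0.1393·(-0.99297)) = -2.3199 rad/s; magnitude 2.3199 rad/s.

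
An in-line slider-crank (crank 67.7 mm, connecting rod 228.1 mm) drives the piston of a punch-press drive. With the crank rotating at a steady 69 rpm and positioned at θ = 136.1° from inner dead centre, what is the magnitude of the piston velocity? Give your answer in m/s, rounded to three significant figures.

0.265

ω = 2π·69/60 = 7.226 rad/s
For an in-line slider-crank, x = r cosθ + √(L² − r² sin²θ), so v = −rω sinθ·[1 + r cosθ/√(L² − r² sin²θ)].
With r = 0.0677 m, L = 0.2281 m, θ = 136.1°: √(L² − r² sin²θ) = 0.22322 m.
v = −0.0677·7.226·0.69340·[1 + 0.0677·-0.72055/0.22322] = -0.26507 m/s.
|v| = 0.26507 m/s.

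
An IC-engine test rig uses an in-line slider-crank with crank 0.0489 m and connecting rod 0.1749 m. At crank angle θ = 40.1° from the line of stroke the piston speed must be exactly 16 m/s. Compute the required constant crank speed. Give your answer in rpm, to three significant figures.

3980

For an in-line slider-crank, |v_piston| = rω|sinθ|·[1 + r cosθ/√(L² − r² sin²θ)].
With r = 0.0489 m, L = 0.1749 m, θ = 40.1°: the bracketed kinematic factor |dx/dθ| = 0.038346 m.
ω = v/|dx/dθ| = 16/0.038346 = 417.26 rad/s.
N = 60ω/(2π) = 3984.5 rpm.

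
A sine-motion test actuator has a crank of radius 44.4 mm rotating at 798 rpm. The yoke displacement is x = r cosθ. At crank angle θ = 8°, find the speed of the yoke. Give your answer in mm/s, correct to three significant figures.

516

ω = 83.57 rad/s (from 798 rpm).
x = r cosθ ⇒ ẋ = −rω sinθ.
|v| = rω|sinθ| = 0.0444·83.57·|sin 8°| = 0.51638 m/s = 516.38 mm/s.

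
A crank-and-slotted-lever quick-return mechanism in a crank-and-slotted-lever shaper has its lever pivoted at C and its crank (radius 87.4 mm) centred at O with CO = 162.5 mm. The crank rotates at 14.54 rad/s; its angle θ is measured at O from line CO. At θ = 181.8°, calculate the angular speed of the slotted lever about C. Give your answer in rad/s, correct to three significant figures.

16.9

ω = 14.54 rad/s
Crank pin A relative to C: A = (d + r cosθ, r sinθ); lever angle φ = atan2(r sinθ, d + r cosθ).
Differentiating tanφ: φ̇ = rω(d cosθ + r)/(d² + r² + 2dr cosθ).
d² + r² + 2dr cosθ = |CA|² = 0.00565403 m²;  d cosθ + r = -0.07502 m.
|ω_lever| = |0.0874·14.54·-0.07502| / 0.00565403 = 16.861 rad/s.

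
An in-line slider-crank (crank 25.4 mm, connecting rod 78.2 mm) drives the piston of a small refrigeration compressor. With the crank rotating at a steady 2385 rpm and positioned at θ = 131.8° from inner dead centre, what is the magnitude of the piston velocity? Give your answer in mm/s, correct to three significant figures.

ω = 2π·2385/60 = 249.8 rad/s
For an in-line slider-crank, x = r cosθ + √(L² − r² sin²θ), so v = −rω sinθ·[1 + r cosθ/√(L² − r² sin²θ)].
With r = 0.0254 m, L = 0.0782 m, θ = 131.8°: √(L² − r² sin²θ) = 0.075873 m.
v = −0.0254·249.8·0.74548·[1 + 0.0254·-0.66653/0.075873] = -3.6739 m/s.
|v| = 3.6739 m/s = 3673.9 mm/s.

3670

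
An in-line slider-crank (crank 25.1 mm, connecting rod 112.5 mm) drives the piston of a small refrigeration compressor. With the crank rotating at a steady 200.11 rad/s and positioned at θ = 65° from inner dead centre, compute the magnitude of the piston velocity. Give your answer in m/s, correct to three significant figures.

4.99

ω = 200.1 rad/s
For an in-line slider-crank, x = r cosθ + √(L² − r² sin²θ), so v = −rω sinθ·[1 + r cosθ/√(L² − r² sin²θ)].
With r = 0.0251 m, L = 0.1125 m, θ = 65°: √(L² − r² sin²θ) = 0.11018 m.
v = −0.0251·200.1·0.90631·[1 + 0.0251·0.42262/0.11018] = -4.9904 m/s.
|v| = 4.9904 m/s.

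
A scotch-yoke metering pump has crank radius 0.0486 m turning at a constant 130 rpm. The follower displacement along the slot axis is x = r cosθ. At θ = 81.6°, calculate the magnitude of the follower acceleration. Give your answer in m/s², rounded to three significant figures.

ω = 13.61 rad/s (from 130 rpm).
x = r cosθ ⇒ ẍ = −rω² cosθ (ω constant).
|a| = rω²|cosθ| = 0.0486·(13.61)²·|cos 81.6°| = 1.3158 m/s².

1.32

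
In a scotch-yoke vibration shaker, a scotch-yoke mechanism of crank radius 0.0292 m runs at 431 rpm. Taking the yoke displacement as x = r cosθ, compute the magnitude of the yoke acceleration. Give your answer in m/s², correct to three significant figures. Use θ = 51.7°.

36.9

ω = 45.13 rad/s (from 431 rpm).
x = r cosθ ⇒ ẍ = −rω² cosθ (ω constant).
|a| = rω²|cosθ| = 0.0292·(45.13)²·|cos 51.7°| = 36.866 m/s².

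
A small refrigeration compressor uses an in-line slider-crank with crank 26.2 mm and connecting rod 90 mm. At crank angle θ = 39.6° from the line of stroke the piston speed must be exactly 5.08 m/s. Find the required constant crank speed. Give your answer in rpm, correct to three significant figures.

2360

For an in-line slider-crank, |v_piston| = rω|sinθ|·[1 + r cosθ/√(L² − r² sin²θ)].
With r = 0.0262 m, L = 0.09 m, θ = 39.6°: the bracketed kinematic factor |dx/dθ| = 0.020513 m.
ω = v/|dx/dθ| = 5.08/0.020513 = 247.65 rad/s.
N = 60ω/(2π) = 2364.9 rpm.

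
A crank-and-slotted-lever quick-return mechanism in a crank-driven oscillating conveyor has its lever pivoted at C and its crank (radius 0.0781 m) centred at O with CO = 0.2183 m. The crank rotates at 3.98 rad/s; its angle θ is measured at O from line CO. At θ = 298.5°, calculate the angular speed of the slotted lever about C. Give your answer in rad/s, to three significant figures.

ω = 3.98 rad/s
Crank pin A relative to C: A = (d + r cosθ, r sinθ); lever angle φ = atan2(r sinθ, d + r cosθ).
Differentiating tanφ: φ̇ = rω(d cosθ + r)/(d² + r² + 2dr cosθ).
d² + r² + 2dr cosθ = |CA|² = 0.0700249 m²;  d cosθ + r = +0.18226 m.
|ω_lever| = |0.0781·3.98·+0.18226| / 0.0700249 = 0.80906 rad/s.

0.809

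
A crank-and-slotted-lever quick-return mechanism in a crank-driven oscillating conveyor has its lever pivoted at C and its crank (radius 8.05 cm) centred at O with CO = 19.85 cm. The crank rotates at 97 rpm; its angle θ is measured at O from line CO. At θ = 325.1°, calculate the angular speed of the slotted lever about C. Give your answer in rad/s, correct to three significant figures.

2.76

ω = 10.16 rad/s (from 97 rpm).
Crank pin A relative to C: A = (d + r cosθ, r sinθ); lever angle φ = atan2(r sinθ, d + r cosθ).
Differentiating tanφ: φ̇ = rω(d cosθ + r)/(d² + r² + 2dr cosθ).
d² + r² + 2dr cosθ = |CA|² = 0.0720933 m²;  d cosθ + r = +0.2433 m.
|ω_lever| = |0.0805·10.16·+0.2433| / 0.0720933 = 2.7596 rad/s.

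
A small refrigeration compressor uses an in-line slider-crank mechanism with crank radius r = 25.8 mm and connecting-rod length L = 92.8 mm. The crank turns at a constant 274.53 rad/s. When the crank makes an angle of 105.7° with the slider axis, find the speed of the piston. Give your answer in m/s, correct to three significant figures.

ω = 274.5 rad/s
For an in-line slider-crank, x = r cosθ + √(L² − r² sin²θ), so v = −rω sinθ·[1 + r cosθ/√(L² − r² sin²θ)].
With r = 0.0258 m, L = 0.0928 m, θ = 105.7°: √(L² − r² sin²θ) = 0.089414 m.
v = −0.0258·274.5·0.96269·[1 + 0.0258·-0.27060/0.089414] = -6.2862 m/s.
|v| = 6.2862 m/s.

6.29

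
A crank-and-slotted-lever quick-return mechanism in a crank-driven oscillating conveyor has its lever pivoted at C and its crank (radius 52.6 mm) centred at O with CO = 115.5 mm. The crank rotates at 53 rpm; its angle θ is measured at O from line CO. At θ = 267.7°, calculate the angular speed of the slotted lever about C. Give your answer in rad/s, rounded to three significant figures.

0.896

ω = 5.55 rad/s (from 53 rpm).
Crank pin A relative to C: A = (d + r cosθ, r sinθ); lever angle φ = atan2(r sinθ, d + r cosθ).
Differentiating tanφ: φ̇ = rω(d cosθ + r)/(d² + r² + 2dr cosθ).
d² + r² + 2dr cosθ = |CA|² = 0.0156194 m²;  d cosθ + r = +0.047965 m.
|ω_lever| = |0.0526·5.55·+0.047965| / 0.0156194 = 0.8965 rad/s.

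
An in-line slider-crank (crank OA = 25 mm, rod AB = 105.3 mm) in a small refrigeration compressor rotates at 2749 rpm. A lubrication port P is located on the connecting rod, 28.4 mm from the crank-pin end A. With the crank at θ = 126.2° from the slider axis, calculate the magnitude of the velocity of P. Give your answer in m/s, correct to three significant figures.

6.39

ω = 287.9 rad/s.  Crank-pin speed |V_A| = rω = 7.1969 m/s, perpendicular to OA.
Rod angle: sinφ = −(r/L) sinθ ⇒ φ = -11.045°; ω_rod = −rω cosθ/√(L²−r²sin²θ) = +41.128 rad/s.
V_P = V_A + ω_rod × AP, with AP = 0.0284 m along the rod.
Components: V_Px = −rω sinθ − a·ω_rod·sinφ = -5.5838 m/s;  V_Py = rω cosθ + a·ω_rod·cosφ = -3.1041 m/s.
|V_P| = √(V_Px² + V_Py²) = 6.3886 m/s.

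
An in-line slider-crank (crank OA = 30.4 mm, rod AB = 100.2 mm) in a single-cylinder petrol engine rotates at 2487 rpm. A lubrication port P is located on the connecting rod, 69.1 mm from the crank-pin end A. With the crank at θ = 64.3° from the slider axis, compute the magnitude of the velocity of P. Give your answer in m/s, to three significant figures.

ω = 260.4 rad/s.  Crank-pin speed |V_A| = rω = 7.9173 m/s, perpendicular to OA.
Rod angle: sinφ = −(r/L) sinθ ⇒ φ = -15.866°; ω_rod = −rω cosθ/√(L²−r²sin²θ) = -35.623 rad/s.
V_P = V_A + ω_rod × AP, with AP = 0.0691 m along the rod.
Components: V_Px = −rω sinθ − a·ω_rod·sinφ = -7.807 m/s;  V_Py = rω cosθ + a·ω_rod·cosφ = +1.0657 m/s.
|V_P| = √(V_Px² + V_Py²) = 7.8794 m/s.

7.88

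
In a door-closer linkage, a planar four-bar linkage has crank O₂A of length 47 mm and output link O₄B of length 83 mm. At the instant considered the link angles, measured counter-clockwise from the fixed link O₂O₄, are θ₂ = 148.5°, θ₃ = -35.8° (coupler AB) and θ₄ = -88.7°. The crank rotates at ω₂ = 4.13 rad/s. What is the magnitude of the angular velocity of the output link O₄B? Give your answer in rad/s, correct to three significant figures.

0.220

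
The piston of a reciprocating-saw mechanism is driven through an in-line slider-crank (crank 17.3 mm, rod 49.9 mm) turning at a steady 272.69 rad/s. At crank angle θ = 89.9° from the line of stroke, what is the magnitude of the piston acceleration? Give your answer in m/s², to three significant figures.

ω = 272.7 rad/s
x(θ) = r cosθ + √(L² − r² sin²θ); with ω constant, a = ω²·d²x/dθ².
d²x/dθ² = −r cosθ − r²(cos2θ)/√u − r⁴ sin²2θ/(4u^{3/2}),  u = L² − r² sin²θ = 0.00219072 m².
Substituting r = 0.0173 m, L = 0.0499 m, θ = 89.9°: d²x/dθ² = +0.0063641 m.
a = ω²·d²x/dθ² = (272.7)²·(+0.0063641) = +473.24 m/s²;  |a| = 473.24 m/s².

473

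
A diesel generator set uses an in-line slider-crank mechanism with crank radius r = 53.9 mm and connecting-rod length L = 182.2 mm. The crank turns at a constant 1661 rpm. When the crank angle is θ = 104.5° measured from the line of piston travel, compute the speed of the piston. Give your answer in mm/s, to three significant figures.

8380

ω = 2π·1661/60 = 173.9 rad/s
For an in-line slider-crank, x = r cosθ + √(L² − r² sin²θ), so v = −rω sinθ·[1 + r cosθ/√(L² − r² sin²θ)].
With r = 0.0539 m, L = 0.1822 m, θ = 104.5°: √(L² − r² sin²θ) = 0.17457 m.
v = −0.0539·173.9·0.96815·[1 + 0.0539·-0.25038/0.17457] = -8.375 m/s.
|v| = 8.375 m/s = 8375 mm/s.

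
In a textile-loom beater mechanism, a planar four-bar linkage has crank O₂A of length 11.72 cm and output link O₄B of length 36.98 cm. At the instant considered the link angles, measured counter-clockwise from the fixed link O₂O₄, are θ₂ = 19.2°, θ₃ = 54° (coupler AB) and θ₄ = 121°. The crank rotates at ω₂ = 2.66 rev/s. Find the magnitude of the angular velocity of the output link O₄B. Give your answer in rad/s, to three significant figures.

ω₂ = 16.71 rad/s (from 2.66 rev/s).
Differentiating the loop-closure r₂e^{iθ₂}+r₃e^{iθ₃}=r₁+r₄e^{iθ₄} gives r₂ω₂e^{iθ₂}+r₃ω₃e^{iθ₃}=r₄ω₄e^{iθ₄}.
Eliminating the other unknown: ω₄ = r₂ω₂ sin(θ₂−θ₃) / [r₄ sin(θ₄−θ₃)].
Numerator sine = -0.57071; denominator sine = +0.92050.
Result = 0.1172·16.71·(-0.57071) / (0.3698·(+0.92050)) = -3.2841 rad/s; magnitude 3.2841 rad/s.

3.28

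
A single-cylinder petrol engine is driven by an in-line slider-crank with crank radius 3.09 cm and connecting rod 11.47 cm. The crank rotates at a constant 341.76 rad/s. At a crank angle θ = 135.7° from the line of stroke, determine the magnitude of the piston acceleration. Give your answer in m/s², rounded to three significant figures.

2540

ω = 341.8 rad/s
x(θ) = r cosθ + √(L² − r² sin²θ); with ω constant, a = ω²·d²x/dθ².
d²x/dθ² = −r cosθ − r²(cos2θ)/√u − r⁴ sin²2θ/(4u^{3/2}),  u = L² − r² sin²θ = 0.0126903 m².
Substituting r = 0.0309 m, L = 0.1147 m, θ = 135.7°: d²x/dθ² = +0.021748 m.
a = ω²·d²x/dθ² = (341.8)²·(+0.021748) = +2540.2 m/s²;  |a| = 2540.2 m/s².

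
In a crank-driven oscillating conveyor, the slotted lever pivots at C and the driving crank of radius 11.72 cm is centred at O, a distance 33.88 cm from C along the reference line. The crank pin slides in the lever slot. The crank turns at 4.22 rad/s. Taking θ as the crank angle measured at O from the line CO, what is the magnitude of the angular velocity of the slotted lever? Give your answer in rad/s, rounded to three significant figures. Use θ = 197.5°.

1.93

ω = 4.22 rad/s
Crank pin A relative to C: A = (d + r cosθ, r sinθ); lever angle φ = atan2(r sinθ, d + r cosθ).
Differentiating tanφ: φ̇ = rω(d cosθ + r)/(d² + r² + 2dr cosθ).
d² + r² + 2dr cosθ = |CA|² = 0.0527821 m²;  d cosθ + r = -0.20592 m.
|ω_lever| = |0.1172·4.22·-0.20592| / 0.0527821 = 1.9295 rad/s.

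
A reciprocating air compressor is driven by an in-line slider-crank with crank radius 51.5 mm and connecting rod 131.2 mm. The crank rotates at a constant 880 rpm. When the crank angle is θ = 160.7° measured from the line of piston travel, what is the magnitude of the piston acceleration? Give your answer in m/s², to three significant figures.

ω = 2π·880/60 = 92.15 rad/s
x(θ) = r cosθ + √(L² − r² sin²θ); with ω constant, a = ω²·d²x/dθ².
d²x/dθ² = −r cosθ − r²(cos2θ)/√u − r⁴ sin²2θ/(4u^{3/2}),  u = L² − r² sin²θ = 0.0169237 m².
Substituting r = 0.0515 m, L = 0.1312 m, θ = 160.7°: d²x/dθ² = +0.032361 m.
a = ω²·d²x/dθ² = (92.15)²·(+0.032361) = +274.82 m/s²;  |a| = 274.82 m/s².

275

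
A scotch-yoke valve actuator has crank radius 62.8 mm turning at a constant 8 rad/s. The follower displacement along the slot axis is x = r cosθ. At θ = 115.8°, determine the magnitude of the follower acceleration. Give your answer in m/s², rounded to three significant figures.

ω = 8 rad/s
x = r cosθ ⇒ ẍ = −rω² cosθ (ω constant).
|a| = rω²|cosθ| = 0.0628·(8)²·|cos 115.8°| = 1.7493 m/s².

1.75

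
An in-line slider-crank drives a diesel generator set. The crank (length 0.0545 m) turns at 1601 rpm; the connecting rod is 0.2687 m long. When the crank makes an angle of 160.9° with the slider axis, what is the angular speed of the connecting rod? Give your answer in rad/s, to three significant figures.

32.2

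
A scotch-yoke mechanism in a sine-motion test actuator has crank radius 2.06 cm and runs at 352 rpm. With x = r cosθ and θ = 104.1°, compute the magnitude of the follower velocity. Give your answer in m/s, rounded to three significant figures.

0.736

ω = 36.86 rad/s (from 352 rpm).
x = r cosθ ⇒ ẋ = −rω sinθ.
|v| = rω|sinθ| = 0.0206·36.86·|sin 104.1°| = 0.73647 m/s.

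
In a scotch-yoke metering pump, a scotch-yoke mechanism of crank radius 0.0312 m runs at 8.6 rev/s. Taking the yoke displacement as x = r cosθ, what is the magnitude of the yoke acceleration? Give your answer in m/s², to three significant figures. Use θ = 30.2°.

78.7

ω = 54.04 rad/s (from 8.6 rev/s).
x = r cosθ ⇒ ẍ = −rω² cosθ (ω constant).
|a| = rω²|cosθ| = 0.0312·(54.04)²·|cos 30.2°| = 78.734 m/s².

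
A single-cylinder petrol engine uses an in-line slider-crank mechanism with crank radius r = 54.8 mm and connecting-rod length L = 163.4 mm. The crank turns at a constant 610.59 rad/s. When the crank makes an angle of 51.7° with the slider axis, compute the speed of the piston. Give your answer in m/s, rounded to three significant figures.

31.9

ω = 610.6 rad/s
For an in-line slider-crank, x = r cosθ + √(L² − r² sin²θ), so v = −rω sinθ·[1 + r cosθ/√(L² − r² sin²θ)].
With r = 0.0548 m, L = 0.1634 m, θ = 51.7°: √(L² − r² sin²θ) = 0.15764 m.
v = −0.0548·610.6·0.78478·[1 + 0.0548·0.61978/0.15764] = -31.916 m/s.
|v| = 31.916 m/s.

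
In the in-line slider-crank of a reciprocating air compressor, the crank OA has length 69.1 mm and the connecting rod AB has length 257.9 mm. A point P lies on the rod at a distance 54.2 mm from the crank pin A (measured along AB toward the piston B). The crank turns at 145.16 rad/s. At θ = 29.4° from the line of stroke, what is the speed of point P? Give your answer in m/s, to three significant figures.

ω = 145.2 rad/s.  Crank-pin speed |V_A| = rω = 10.031 m/s, perpendicular to OA.
Rod angle: sinφ = −(r/L) sinθ ⇒ φ = -7.558°; ω_rod = −rω cosθ/√(L²−r²sin²θ) = -34.181 rad/s.
V_P = V_A + ω_rod × AP, with AP = 0.0542 m along the rod.
Components: V_Px = −rω sinθ − a·ω_rod·sinφ = -5.1677 m/s;  V_Py = rω cosθ + a·ω_rod·cosφ = +6.9022 m/s.
|V_P| = √(V_Px² + V_Py²) = 8.6224 m/s.

8.62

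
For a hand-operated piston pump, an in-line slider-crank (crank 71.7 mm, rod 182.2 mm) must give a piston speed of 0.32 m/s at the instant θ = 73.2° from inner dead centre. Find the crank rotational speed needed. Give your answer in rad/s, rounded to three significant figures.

For an in-line slider-crank, |v_piston| = rω|sinθ|·[1 + r cosθ/√(L² − r² sin²θ)].
With r = 0.0717 m, L = 0.1822 m, θ = 73.2°: the bracketed kinematic factor |dx/dθ| = 0.077068 m.
ω = v/|dx/dθ| = 0.32/0.077068 = 4.1522 rad/s.

4.15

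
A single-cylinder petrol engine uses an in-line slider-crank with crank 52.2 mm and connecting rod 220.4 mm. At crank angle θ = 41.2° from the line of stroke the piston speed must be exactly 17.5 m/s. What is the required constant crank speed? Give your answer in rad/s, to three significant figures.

For an in-line slider-crank, |v_piston| = rω|sinθ|·[1 + r cosθ/√(L² − r² sin²θ)].
With r = 0.0522 m, L = 0.2204 m, θ = 41.2°: the bracketed kinematic factor |dx/dθ| = 0.040587 m.
ω = v/|dx/dθ| = 17.5/0.040587 = 431.17 rad/s.

431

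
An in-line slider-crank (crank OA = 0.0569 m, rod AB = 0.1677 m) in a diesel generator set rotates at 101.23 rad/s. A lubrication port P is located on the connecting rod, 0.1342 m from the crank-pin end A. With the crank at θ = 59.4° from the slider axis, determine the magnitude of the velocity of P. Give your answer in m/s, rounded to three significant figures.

5.70

ω = 101.2 rad/s.  Crank-pin speed |V_A| = rω = 5.76 m/s, perpendicular to OA.
Rod angle: sinφ = −(r/L) sinθ ⇒ φ = -16.981°; ω_rod = −rω cosθ/√(L²−r²sin²θ) = -18.281 rad/s.
V_P = V_A + ω_rod × AP, with AP = 0.1342 m along the rod.
Components: V_Px = −rω sinθ − a·ω_rod·sinφ = -5.6743 m/s;  V_Py = rω cosθ + a·ω_rod·cosφ = +0.58572 m/s.
|V_P| = √(V_Px² + V_Py²) = 5.7045 m/s.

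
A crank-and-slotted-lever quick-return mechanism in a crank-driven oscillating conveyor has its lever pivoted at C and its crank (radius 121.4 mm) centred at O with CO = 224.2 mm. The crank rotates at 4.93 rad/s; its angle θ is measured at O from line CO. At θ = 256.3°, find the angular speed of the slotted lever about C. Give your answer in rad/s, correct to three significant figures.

ω = 4.93 rad/s
Crank pin A relative to C: A = (d + r cosθ, r sinθ); lever angle φ = atan2(r sinθ, d + r cosθ).
Differentiating tanφ: φ̇ = rω(d cosθ + r)/(d² + r² + 2dr cosθ).
d² + r² + 2dr cosθ = |CA|² = 0.0521111 m²;  d cosθ + r = +0.068301 m.
|ω_lever| = |0.1214·4.93·+0.068301| / 0.0521111 = 0.78444 rad/s.

0.784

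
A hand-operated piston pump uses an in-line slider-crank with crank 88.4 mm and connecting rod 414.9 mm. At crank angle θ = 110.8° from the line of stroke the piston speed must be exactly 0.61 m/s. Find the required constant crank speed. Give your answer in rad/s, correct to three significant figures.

8.00

For an in-line slider-crank, |v_piston| = rω|sinθ|·[1 + r cosθ/√(L² − r² sin²θ)].
With r = 0.0884 m, L = 0.4149 m, θ = 110.8°: the bracketed kinematic factor |dx/dθ| = 0.076258 m.
ω = v/|dx/dθ| = 0.61/0.076258 = 7.9991 rad/s.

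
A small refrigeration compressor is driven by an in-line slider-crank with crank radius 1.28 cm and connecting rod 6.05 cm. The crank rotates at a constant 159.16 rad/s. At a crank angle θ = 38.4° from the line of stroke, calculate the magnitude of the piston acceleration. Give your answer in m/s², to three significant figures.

ω = 159.2 rad/s
x(θ) = r cosθ + √(L² − r² sin²θ); with ω constant, a = ω²·d²x/dθ².
d²x/dθ² = −r cosθ − r²(cos2θ)/√u − r⁴ sin²2θ/(4u^{3/2}),  u = L² − r² sin²θ = 0.00359704 m².
Substituting r = 0.0128 m, L = 0.0605 m, θ = 38.4°: d²x/dθ² = -0.010685 m.
a = ω²·d²x/dθ² = (159.2)²·(-0.010685) = -270.66 m/s²;  |a| = 270.66 m/s².

271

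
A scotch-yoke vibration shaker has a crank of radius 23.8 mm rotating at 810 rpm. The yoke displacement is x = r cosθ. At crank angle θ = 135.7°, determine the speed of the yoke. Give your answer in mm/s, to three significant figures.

1410

ω = 84.82 rad/s (from 810 rpm).
x = r cosθ ⇒ ẋ = −rω sinθ.
|v| = rω|sinθ| = 0.0238·84.82·|sin 135.7°| = 1.41 m/s = 1410 mm/s.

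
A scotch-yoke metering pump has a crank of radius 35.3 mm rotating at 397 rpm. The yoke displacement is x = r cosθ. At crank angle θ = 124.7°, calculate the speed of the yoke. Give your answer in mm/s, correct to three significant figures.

ω = 41.57 rad/s (from 397 rpm).
x = r cosθ ⇒ ẋ = −rω sinθ.
|v| = rω|sinθ| = 0.0353·41.57·|sin 124.7°| = 1.2065 m/s = 1206.5 mm/s.

1210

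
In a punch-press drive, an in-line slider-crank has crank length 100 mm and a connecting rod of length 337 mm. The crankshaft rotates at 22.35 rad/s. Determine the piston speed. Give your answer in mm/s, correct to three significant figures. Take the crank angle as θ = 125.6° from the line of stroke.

ω = 22.35 rad/s
For an in-line slider-crank, x = r cosθ + √(L² − r² sin²θ), so v = −rω sinθ·[1 + r cosθ/√(L² − r² sin²θ)].
With r = 0.1 m, L = 0.337 m, θ = 125.6°: √(L² − r² sin²θ) = 0.32704 m.
v = −0.1·22.35·0.81310·[1 + 0.1·-0.58212/0.32704] = -1.4938 m/s.
|v| = 1.4938 m/s = 1493.8 mm/s.

1490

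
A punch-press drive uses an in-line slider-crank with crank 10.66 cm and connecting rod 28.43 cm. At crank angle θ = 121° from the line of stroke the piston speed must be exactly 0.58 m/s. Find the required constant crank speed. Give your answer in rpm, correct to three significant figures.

76.1

For an in-line slider-crank, |v_piston| = rω|sinθ|·[1 + r cosθ/√(L² − r² sin²θ)].
With r = 0.1066 m, L = 0.2843 m, θ = 121°: the bracketed kinematic factor |dx/dθ| = 0.07274 m.
ω = v/|dx/dθ| = 0.58/0.07274 = 7.9737 rad/s.
N = 60ω/(2π) = 76.143 rpm.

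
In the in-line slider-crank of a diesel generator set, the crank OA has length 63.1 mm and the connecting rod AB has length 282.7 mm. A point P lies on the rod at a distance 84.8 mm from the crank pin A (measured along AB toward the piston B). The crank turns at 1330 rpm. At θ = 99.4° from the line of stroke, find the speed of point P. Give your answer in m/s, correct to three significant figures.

ω = 139.3 rad/s.  Crank-pin speed |V_A| = rω = 8.7884 m/s, perpendicular to OA.
Rod angle: sinφ = −(r/L) sinθ ⇒ φ = -12.721°; ω_rod = −rω cosθ/√(L²−r²sin²θ) = +5.2051 rad/s.
V_P = V_A + ω_rod × AP, with AP = 0.0848 m along the rod.
Components: V_Px = −rω sinθ − a·ω_rod·sinφ = -8.5732 m/s;  V_Py = rω cosθ + a·ω_rod·cosφ = -1.0048 m/s.
|V_P| = √(V_Px² + V_Py²) = 8.6319 m/s.

8.63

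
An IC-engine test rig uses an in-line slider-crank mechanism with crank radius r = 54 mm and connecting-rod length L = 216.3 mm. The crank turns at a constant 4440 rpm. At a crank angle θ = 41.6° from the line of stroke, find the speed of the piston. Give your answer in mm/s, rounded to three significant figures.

ω = 2π·4440/60 = 465 rad/s
For an in-line slider-crank, x = r cosθ + √(L² − r² sin²θ), so v = −rω sinθ·[1 + r cosθ/√(L² − r² sin²θ)].
With r = 0.054 m, L = 0.2163 m, θ = 41.6°: √(L² − r² sin²θ) = 0.21331 m.
v = −0.054·465·0.66393·[1 + 0.054·0.74780/0.21331] = -19.825 m/s.
|v| = 19.825 m/s = 19825 mm/s.

19800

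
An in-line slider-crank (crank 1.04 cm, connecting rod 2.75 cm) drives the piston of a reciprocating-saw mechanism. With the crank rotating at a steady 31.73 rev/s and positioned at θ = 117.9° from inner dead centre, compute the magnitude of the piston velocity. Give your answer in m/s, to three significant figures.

1.49

ω = 2π·31.7 = 199.4 rad/s
For an in-line slider-crank, x = r cosθ + √(L² − r² sin²θ), so v = −rω sinθ·[1 + r cosθ/√(L² − r² sin²θ)].
With r = 0.0104 m, L = 0.0275 m, θ = 117.9°: √(L² − r² sin²θ) = 0.025919 m.
v = −0.0104·199.4·0.88377·[1 + 0.0104·-0.46793/0.025919] = -1.4883 m/s.
|v| = 1.4883 m/s.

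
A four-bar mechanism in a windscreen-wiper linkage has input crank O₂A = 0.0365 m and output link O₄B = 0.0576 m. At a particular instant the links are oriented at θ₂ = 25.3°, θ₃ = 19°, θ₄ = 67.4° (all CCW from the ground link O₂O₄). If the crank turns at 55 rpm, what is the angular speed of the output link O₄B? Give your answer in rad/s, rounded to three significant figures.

0.536

ω₂ = 5.76 rad/s (from 55 rpm).
Differentiating the loop-closure r₂e^{iθ₂}+r₃e^{iθ₃}=r₁+r₄e^{iθ₄} gives r₂ω₂e^{iθ₂}+r₃ω₃e^{iθ₃}=r₄ω₄e^{iθ₄}.
Eliminating the other unknown: ω₄ = r₂ω₂ sin(θ₂−θ₃) / [r₄ sin(θ₄−θ₃)].
Numerator sine = +0.10973; denominator sine = +0.74780.
Result = 0.0365·5.76·(+0.10973) / (0.0576·(+0.74780)) = +0.53557 rad/s; magnitude 0.53557 rad/s.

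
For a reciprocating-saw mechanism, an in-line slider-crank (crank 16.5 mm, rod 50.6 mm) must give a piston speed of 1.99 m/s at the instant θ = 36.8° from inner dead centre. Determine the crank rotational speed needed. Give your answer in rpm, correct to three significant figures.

For an in-line slider-crank, |v_piston| = rω|sinθ|·[1 + r cosθ/√(L² − r² sin²θ)].
With r = 0.0165 m, L = 0.0506 m, θ = 36.8°: the bracketed kinematic factor |dx/dθ| = 0.012515 m.
ω = v/|dx/dθ| = 1.99/0.012515 = 159 rad/s.
N = 60ω/(2π) = 1518.4 rpm.

1520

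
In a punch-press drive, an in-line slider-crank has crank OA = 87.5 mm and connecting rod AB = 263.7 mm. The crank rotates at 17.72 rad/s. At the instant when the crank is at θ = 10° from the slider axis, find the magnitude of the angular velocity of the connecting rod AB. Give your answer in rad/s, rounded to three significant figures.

ω = 17.72 rad/s
The rod makes angle φ with the slider axis where L sinφ = r sinθ; differentiating, L cosφ·φ̇ = r ω cosθ.
L cosφ = √(L² − r² sin²θ) = 0.26326 m.
|ω_rod| = r ω |cosθ| / √(L² − r² sin²θ) = 0.0875·17.72·0.98481/0.26326 = 5.8001 rad/s.

5.80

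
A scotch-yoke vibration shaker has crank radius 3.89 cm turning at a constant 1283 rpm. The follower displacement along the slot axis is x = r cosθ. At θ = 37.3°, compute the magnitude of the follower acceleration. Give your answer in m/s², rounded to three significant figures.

ω = 134.4 rad/s (from 1283 rpm).
x = r cosθ ⇒ ẍ = −rω² cosθ (ω constant).
|a| = rω²|cosθ| = 0.0389·(134.4)²·|cos 37.3°| = 558.58 m/s².

559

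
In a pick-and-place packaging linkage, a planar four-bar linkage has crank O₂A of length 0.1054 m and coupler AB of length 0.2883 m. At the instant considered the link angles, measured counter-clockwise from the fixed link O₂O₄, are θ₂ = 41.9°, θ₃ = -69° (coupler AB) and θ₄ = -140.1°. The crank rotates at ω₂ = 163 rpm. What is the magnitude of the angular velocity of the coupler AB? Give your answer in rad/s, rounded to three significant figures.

0.230

ω₂ = 17.07 rad/s (from 163 rpm).
Differentiating the loop-closure r₂e^{iθ₂}+r₃e^{iθ₃}=r₁+r₄e^{iθ₄} gives r₂ω₂e^{iθ₂}+r₃ω₃e^{iθ₃}=r₄ω₄e^{iθ₄}.
Eliminating the other unknown: ω₃ = r₂ω₂ sin(θ₄−θ₂) / [r₃ sin(θ₃−θ₄)].
Numerator sine = +0.03490; denominator sine = +0.94609.
Result = 0.1054·17.07·(+0.03490) / (0.2883·(+0.94609)) = +0.2302 rad/s; magnitude 0.2302 rad/s.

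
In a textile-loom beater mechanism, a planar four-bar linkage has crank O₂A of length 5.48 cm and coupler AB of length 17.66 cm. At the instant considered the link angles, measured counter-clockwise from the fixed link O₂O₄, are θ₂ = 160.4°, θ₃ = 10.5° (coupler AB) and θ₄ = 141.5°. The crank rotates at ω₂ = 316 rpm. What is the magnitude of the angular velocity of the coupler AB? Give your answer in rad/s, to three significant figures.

4.41

ω₂ = 33.09 rad/s (from 316 rpm).
Differentiating the loop-closure r₂e^{iθ₂}+r₃e^{iθ₃}=r₁+r₄e^{iθ₄} gives r₂ω₂e^{iθ₂}+r₃ω₃e^{iθ₃}=r₄ω₄e^{iθ₄}.
Eliminating the other unknown: ω₃ = r₂ω₂ sin(θ₄−θ₂) / [r₃ sin(θ₃−θ₄)].
Numerator sine = -0.32392; denominator sine = -0.75471.
Result = 0.0548·33.09·(-0.32392) / (0.1766·(-0.75471)) = +4.4072 rad/s; magnitude 4.4072 rad/s.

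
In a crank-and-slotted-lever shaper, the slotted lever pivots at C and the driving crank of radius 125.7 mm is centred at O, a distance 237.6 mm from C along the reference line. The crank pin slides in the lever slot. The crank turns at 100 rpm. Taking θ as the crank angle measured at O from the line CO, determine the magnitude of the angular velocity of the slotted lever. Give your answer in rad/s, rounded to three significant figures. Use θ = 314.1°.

3.37

ω = 10.47 rad/s (from 100 rpm).
Crank pin A relative to C: A = (d + r cosθ, r sinθ); lever angle φ = atan2(r sinθ, d + r cosθ).
Differentiating tanφ: φ̇ = rω(d cosθ + r)/(d² + r² + 2dr cosθ).
d² + r² + 2dr cosθ = |CA|² = 0.113823 m²;  d cosθ + r = +0.29105 m.
|ω_lever| = |0.1257·10.47·+0.29105| / 0.113823 = 3.3659 rad/s.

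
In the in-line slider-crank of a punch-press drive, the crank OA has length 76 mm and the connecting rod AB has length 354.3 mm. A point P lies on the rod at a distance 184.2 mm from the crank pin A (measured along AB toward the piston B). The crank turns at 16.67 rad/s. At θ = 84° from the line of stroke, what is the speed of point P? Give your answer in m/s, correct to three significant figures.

1.28

ω = 16.67 rad/s.  Crank-pin speed |V_A| = rω = 1.2669 m/s, perpendicular to OA.
Rod angle: sinφ = −(r/L) sinθ ⇒ φ = -12.318°; ω_rod = −rω cosθ/√(L²−r²sin²θ) = -0.38258 rad/s.
V_P = V_A + ω_rod × AP, with AP = 0.1842 m along the rod.
Components: V_Px = −rω sinθ − a·ω_rod·sinφ = -1.275 m/s;  V_Py = rω cosθ + a·ω_rod·cosφ = +0.063579 m/s.
|V_P| = √(V_Px² + V_Py²) = 1.2766 m/s.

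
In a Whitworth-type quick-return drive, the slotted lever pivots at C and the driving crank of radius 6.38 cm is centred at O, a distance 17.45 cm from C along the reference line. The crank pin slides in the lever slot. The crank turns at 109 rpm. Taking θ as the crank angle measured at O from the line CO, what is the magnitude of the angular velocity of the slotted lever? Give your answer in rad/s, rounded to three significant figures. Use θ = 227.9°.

1.98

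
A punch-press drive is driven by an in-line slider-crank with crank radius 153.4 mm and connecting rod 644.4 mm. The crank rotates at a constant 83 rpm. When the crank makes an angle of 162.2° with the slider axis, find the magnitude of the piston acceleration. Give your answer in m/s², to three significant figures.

8.77

ω = 2π·83/60 = 8.692 rad/s
x(θ) = r cosθ + √(L² − r² sin²θ); with ω constant, a = ω²·d²x/dθ².
d²x/dθ² = −r cosθ − r²(cos2θ)/√u − r⁴ sin²2θ/(4u^{3/2}),  u = L² − r² sin²θ = 0.413052 m².
Substituting r = 0.1534 m, L = 0.6444 m, θ = 162.2°: d²x/dθ² = +0.11611 m.
a = ω²·d²x/dθ² = (8.692)²·(+0.11611) = +8.7716 m/s²;  |a| = 8.7716 m/s².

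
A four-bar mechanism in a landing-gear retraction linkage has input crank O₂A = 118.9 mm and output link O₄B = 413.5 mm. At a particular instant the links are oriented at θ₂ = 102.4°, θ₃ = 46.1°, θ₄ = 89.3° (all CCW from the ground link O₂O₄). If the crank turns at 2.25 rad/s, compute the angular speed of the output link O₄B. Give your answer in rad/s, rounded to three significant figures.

0.786

ω₂ = 2.25 rad/s
Differentiating the loop-closure r₂e^{iθ₂}+r₃e^{iθ₃}=r₁+r₄e^{iθ₄} gives r₂ω₂e^{iθ₂}+r₃ω₃e^{iθ₃}=r₄ω₄e^{iθ₄}.
Eliminating the other unknown: ω₄ = r₂ω₂ sin(θ₂−θ₃) / [r₄ sin(θ₄−θ₃)].
Numerator sine = +0.83195; denominator sine = +0.68455.
Result = 0.1189·2.25·(+0.83195) / (0.4135·(+0.68455)) = +0.78629 rad/s; magnitude 0.78629 rad/s.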